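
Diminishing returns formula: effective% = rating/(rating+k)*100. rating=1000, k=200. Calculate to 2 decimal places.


effective% = rating / (rating + k) * 100
= 1000 / (1000 + 200) * 100
= 1000 / 1200 * 100
= 0.833333 * 100
= 83.33%

83.33%


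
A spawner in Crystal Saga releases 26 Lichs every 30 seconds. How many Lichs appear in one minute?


Spawns per minute = count * (60 / interval)
= 26 * (60 / 30)
= 26 * 2.0
= 52.0

52.0 per minute


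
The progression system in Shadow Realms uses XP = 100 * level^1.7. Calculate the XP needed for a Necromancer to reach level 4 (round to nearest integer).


XP = 100 * level^1.7
Substitute level = 4:
XP = 100 * 4^1.7
= 100 * 10.5561
= 1056

1056 XP


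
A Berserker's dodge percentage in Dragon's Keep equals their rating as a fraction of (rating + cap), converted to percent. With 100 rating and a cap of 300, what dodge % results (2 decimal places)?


dodge% = 100 / (100 + 300) * 100
= 100 / 400 * 100
= 0.25 * 100
= 25.00%

25.00%


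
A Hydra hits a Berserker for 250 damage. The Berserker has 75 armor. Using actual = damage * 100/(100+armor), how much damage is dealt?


actual = 250 * 100 / (100 + 75)
= 250 * 100 / 175
= 25000 / 175
= 142.86

142.86 damage


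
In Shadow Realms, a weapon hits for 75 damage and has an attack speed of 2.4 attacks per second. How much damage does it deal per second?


DPS = damage * attack_speed
= 75 * 2.4
= 180.0

180.0 DPS


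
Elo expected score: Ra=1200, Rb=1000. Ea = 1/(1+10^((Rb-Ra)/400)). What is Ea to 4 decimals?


Elo expected score: Ea = 1/(1 + 10^((Rb-Ra)/400))
Rb - Ra = 1000 - 1200 = -200
(Rb-Ra)/400 = -200/400 = -0.5
10^-0.5 = 0.316228
Ea = 1/(1 + 0.316228) = 1/1.316228 = 0.7597

0.7597


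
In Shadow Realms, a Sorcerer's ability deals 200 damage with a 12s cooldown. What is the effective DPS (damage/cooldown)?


DPS = damage / cooldown
= 200 / 12
= 16.67

16.67 DPS


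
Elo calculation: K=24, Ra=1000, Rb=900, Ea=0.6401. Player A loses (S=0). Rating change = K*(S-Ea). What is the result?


Elo update: delta = K * (S - Ea), where S = 0 (loses)
S - Ea = 0 - 0.6401 = -0.6401
Rating change = 24 * -0.6401
= -15.36

-15.36 rating points


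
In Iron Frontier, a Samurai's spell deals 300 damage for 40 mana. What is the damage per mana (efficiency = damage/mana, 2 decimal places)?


Efficiency = damage / mana
= 300 / 40
= 7.50

7.50 dmg/mana


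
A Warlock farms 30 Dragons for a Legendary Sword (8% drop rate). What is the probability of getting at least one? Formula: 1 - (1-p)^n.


P(at least one) = 1 - P(none) = 1 - (1-p)^n
p = 8/100 = 0.08
1 - p = 0.92
(1 - p)^30 = 0.92^30 = 0.081966
P(at least one) = 1 - 0.081966 = 0.9180

0.9180


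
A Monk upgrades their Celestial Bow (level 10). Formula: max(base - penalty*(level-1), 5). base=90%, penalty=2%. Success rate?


raw_rate = 90 - 2 * (10 - 1)
= 90 - 2 * 9
= 90 - 18
= 72
Apply floor: max(72, 5) = 72%

72%


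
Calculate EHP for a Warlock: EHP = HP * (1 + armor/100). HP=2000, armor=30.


EHP = 2000 * (1 + 30/100)
= 2000 * (1 + 0.3)
= 2000 * 1.3
= 2600.0

2600.0 EHP


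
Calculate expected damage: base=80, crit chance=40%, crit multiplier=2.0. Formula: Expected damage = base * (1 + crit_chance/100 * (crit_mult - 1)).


E[dmg] = base * (1 + crit_chance * (crit_mult - 1))
cc as decimal = 40/100 = 0.4
cm - 1 = 2.0 - 1 = 1.0
Bonus factor = 0.4 * 1.0 = 0.4
Total multiplier = 1 + 0.4 = 1.4
Expected damage = 80 * 1.4 = 112.00

112.00 damage


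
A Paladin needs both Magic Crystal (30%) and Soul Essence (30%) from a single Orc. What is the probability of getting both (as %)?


For independent events, P(both) = P(A) * P(B)
= 30% * 30%
= 900 / 100 %
= 9.0%

9.0%


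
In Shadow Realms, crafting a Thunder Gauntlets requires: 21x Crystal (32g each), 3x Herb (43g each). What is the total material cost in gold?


Cost breakdown:
  Crystal: 21 * 32 = 672
  Herb: 3 * 43 = 129
Total = 672 + 129 = 801

801 gold


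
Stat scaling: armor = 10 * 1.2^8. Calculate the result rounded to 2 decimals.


value = base * growth^level
= 10 * 1.2^8
= 10 * 4.299817
= 43.00

43.00 armor


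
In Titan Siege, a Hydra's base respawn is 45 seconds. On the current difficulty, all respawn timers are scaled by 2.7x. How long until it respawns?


Respawn time = base * multiplier
= 45 * 2.7
= 121.5 seconds

121.5 seconds


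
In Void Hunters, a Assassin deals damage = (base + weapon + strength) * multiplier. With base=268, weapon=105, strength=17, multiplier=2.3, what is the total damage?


Sum base + weapon + str = 268 + 105 + 17 = 390
Multiply by 2.3:
390 * 2.3 = 897.0

897.0 damage


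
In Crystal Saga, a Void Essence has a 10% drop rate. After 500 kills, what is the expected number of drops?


Expected drops = kills * (drop_rate / 100)
= 500 * (10 / 100)
= 500 * 0.1
= 50.0

50.0 drops


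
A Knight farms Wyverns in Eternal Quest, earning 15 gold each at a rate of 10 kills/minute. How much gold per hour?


Gold per minute = 15 * 10 = 150
Gold per hour = 150 * 60 = 9000

9000 gold/hour


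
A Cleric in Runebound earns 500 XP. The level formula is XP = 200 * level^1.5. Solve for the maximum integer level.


XP = 200 * level^1.5, so level = (XP / 200)^(1/1.5)
= (500 / 200)^(1/1.5)
= 2.5^0.6667
= 1.842
Floor: level = 1

level 1


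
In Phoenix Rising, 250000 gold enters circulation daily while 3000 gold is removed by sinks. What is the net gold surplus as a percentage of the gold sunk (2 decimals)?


Net gold = 250000 - 3000 = 247000
Inflation rate = net / sunk * 100 = 247000 / 3000 * 100
= 82.333333 * 100
= 8233.33%

8233.33%


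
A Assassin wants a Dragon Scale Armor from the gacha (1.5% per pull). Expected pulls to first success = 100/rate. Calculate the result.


Expected pulls for a geometric distribution = 1/p = 100 / rate%
= 100 / 1.5
= 66.67

66.67 pulls


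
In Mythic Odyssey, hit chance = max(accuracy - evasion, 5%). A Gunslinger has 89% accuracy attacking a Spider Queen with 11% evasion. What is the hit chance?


accuracy - evasion = 89 - 11 = 78
Apply floor: max(78, 5) = 78
Hit chance = 78%

78%


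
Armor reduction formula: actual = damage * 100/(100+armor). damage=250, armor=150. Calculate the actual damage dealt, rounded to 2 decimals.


actual = 250 * 100 / (100 + 150)
= 250 * 100 / 250
= 25000 / 250
= 100.00

100.00 damage


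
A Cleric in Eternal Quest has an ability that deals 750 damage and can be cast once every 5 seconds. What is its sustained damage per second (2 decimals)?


DPS = damage / cooldown
= 750 / 5
= 150.00

150.00 DPS


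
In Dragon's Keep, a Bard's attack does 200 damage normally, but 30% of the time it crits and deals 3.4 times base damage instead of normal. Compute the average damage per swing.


E[dmg] = base * (1 + crit_chance * (crit_mult - 1))
cc as decimal = 30/100 = 0.3
cm - 1 = 3.4 - 1 = 2.4
Bonus factor = 0.3 * 2.4 = 0.72
Total multiplier = 1 + 0.72 = 1.72
Expected damage = 200 * 1.72 = 344.00

344.00 damage


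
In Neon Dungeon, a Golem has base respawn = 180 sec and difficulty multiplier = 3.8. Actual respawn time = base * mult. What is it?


Respawn time = base * multiplier
= 180 * 3.8
= 684.0 seconds

684.0 seconds


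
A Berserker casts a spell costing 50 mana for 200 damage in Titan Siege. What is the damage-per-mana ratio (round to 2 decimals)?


Efficiency = damage / mana
= 200 / 50
= 4.00

4.00 dmg/mana


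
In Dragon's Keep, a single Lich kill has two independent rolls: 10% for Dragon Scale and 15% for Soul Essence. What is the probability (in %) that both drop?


For independent events, P(both) = P(A) * P(B)
= 10% * 15%
= 150 / 100 %
= 1.5%

1.5%


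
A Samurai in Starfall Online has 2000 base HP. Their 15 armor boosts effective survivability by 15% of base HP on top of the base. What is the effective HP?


EHP = 2000 * (1 + 15/100)
= 2000 * (1 + 0.15)
= 2000 * 1.15
= 2300.0

2300.0 EHP


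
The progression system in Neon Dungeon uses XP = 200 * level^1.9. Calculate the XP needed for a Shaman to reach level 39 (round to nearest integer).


XP = 200 * level^1.9
Substitute level = 39:
XP = 200 * 39^1.9
= 200 * 1054.4421
= 210888

210888 XP


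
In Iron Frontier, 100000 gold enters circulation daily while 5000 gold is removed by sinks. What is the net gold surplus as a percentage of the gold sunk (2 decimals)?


Net gold = 100000 - 5000 = 95000
Inflation rate = net / sunk * 100 = 95000 / 5000 * 100
= 19.0 * 100
= 1900.00%

1900.00%


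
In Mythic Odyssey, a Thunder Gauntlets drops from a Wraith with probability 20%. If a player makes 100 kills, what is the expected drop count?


Expected drops = kills * (drop_rate / 100)
= 100 * (20 / 100)
= 100 * 0.2
= 20.0

20.0 drops


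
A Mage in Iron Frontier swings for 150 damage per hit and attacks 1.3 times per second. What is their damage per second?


DPS = damage * attack_speed
= 150 * 1.3
= 195.0

195.0 DPS


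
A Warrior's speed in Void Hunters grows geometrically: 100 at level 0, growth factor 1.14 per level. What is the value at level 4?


value = base * growth^level
= 100 * 1.14^4
= 100 * 1.68896
= 168.90

168.90 speed


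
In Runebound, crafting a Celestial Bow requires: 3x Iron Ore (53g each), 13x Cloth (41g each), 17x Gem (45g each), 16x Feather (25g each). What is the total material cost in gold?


Cost breakdown:
  Iron Ore: 3 * 53 = 159
  Cloth: 13 * 41 = 533
  Gem: 17 * 45 = 765
  Feather: 16 * 25 = 400
Total = 159 + 533 + 765 + 400 = 1857

1857 gold


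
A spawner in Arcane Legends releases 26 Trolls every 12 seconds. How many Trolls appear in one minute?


Spawns per minute = count * (60 / interval)
= 26 * (60 / 12)
= 26 * 5.0
= 130.0

130.0 per minute


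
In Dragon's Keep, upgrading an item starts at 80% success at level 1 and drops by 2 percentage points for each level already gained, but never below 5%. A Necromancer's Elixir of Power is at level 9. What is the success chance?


raw_rate = 80 - 2 * (9 - 1)
= 80 - 2 * 8
= 80 - 16
= 64
Apply floor: max(64, 5) = 64%

64%


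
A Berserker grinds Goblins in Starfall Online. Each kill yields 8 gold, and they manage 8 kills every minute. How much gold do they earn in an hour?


Gold per minute = 8 * 8 = 64
Gold per hour = 64 * 60 = 3840

3840 gold/hour


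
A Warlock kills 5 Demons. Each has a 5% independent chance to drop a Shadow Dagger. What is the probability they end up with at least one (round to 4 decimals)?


P(at least one) = 1 - P(none) = 1 - (1-p)^n
p = 5/100 = 0.05
1 - p = 0.95
(1 - p)^5 = 0.95^5 = 0.773781
P(at least one) = 1 - 0.773781 = 0.2262

0.2262


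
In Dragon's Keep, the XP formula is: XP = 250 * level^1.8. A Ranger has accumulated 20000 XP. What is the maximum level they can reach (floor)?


XP = 250 * level^1.8, so level = (XP / 250)^(1/1.8)
= (20000 / 250)^(1/1.8)
= 80.0^0.5556
= 11.4096
Floor: level = 11

level 11


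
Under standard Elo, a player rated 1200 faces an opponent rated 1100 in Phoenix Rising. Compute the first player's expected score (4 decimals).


Elo expected score: Ea = 1/(1 + 10^((Rb-Ra)/400))
Rb - Ra = 1100 - 1200 = -100
(Rb-Ra)/400 = -100/400 = -0.25
10^-0.25 = 0.562341
Ea = 1/(1 + 0.562341) = 1/1.562341 = 0.6401

0.6401


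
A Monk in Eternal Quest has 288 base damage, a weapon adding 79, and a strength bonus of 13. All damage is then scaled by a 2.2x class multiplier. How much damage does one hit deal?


Sum base + weapon + str = 288 + 79 + 13 = 380
Multiply by 2.2:
380 * 2.2 = 836.0

836.0 damage


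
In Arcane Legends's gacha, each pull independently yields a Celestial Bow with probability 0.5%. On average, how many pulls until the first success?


Expected pulls for a geometric distribution = 1/p = 100 / rate%
= 100 / 0.5
= 200.0

200.0 pulls


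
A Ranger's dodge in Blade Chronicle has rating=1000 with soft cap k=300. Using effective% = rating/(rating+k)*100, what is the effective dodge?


effective% = rating / (rating + k) * 100
= 1000 / (1000 + 300) * 100
= 1000 / 1300 * 100
= 0.769231 * 100
= 76.92%

76.92%


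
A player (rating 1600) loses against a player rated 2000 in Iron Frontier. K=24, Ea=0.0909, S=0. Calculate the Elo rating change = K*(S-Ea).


Elo update: delta = K * (S - Ea), where S = 0 (loses)
S - Ea = 0 - 0.0909 = -0.0909
Rating change = 24 * -0.0909
= -2.18

-2.18 rating points


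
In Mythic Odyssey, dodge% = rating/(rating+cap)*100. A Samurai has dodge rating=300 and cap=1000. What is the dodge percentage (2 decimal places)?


dodge% = 300 / (300 + 1000) * 100
= 300 / 1300 * 100
= 0.230769 * 100
= 23.08%

23.08%


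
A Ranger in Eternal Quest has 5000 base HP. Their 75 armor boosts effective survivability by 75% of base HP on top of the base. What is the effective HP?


EHP = 5000 * (1 + 75/100)
= 5000 * (1 + 0.75)
= 5000 * 1.75
= 8750.0

8750.0 EHP


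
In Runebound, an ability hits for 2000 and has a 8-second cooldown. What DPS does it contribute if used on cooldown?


DPS = damage / cooldown
= 2000 / 8
= 250.00

250.00 DPS


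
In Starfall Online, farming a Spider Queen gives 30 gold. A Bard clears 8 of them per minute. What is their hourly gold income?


Gold per minute = 30 * 8 = 240
Gold per hour = 240 * 60 = 14400

14400 gold/hour


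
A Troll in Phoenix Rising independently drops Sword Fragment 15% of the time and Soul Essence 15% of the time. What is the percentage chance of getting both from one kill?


For independent events, P(both) = P(A) * P(B)
= 15% * 15%
= 225 / 100 %
= 2.25%

2.25%


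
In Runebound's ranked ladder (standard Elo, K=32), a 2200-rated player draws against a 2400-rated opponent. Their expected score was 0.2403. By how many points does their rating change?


Elo update: delta = K * (S - Ea), where S = 0.5 (draws)
S - Ea = 0.5 - 0.2403 = 0.2597
Rating change = 32 * 0.2597
= 8.31

8.31 rating points


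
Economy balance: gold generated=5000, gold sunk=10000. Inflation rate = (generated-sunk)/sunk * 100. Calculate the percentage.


Net gold = 5000 - 10000 = -5000
Inflation rate = net / sunk * 100 = -5000 / 10000 * 100
= -0.5 * 100
= -50.00%

-50.00%


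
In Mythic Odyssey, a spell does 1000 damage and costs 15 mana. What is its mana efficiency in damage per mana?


Efficiency = damage / mana
= 1000 / 15
= 66.67

66.67 dmg/mana


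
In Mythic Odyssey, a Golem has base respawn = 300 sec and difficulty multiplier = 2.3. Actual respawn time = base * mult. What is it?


Respawn time = base * multiplier
= 300 * 2.3
= 690.0 seconds

690.0 seconds


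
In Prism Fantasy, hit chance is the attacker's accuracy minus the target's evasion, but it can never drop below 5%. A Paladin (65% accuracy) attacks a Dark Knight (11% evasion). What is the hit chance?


accuracy - evasion = 65 - 11 = 54
Apply floor: max(54, 5) = 54
Hit chance = 54%

54%


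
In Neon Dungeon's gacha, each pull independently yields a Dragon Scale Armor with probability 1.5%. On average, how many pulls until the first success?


Expected pulls for a geometric distribution = 1/p = 100 / rate%
= 100 / 1.5
= 66.67

66.67 pulls


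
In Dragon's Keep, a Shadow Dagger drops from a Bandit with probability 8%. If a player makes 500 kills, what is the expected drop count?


Expected drops = kills * (drop_rate / 100)
= 500 * (8 / 100)
= 500 * 0.08
= 40.0

40.0 drops


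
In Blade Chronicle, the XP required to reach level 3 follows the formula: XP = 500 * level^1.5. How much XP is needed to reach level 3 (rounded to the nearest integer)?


XP = 500 * level^1.5
Substitute level = 3:
XP = 500 * 3^1.5
= 500 * 5.1962
= 2598

2598 XP


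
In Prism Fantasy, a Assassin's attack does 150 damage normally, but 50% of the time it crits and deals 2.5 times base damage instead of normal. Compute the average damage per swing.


E[dmg] = base * (1 + crit_chance * (crit_mult - 1))
cc as decimal = 50/100 = 0.5
cm - 1 = 2.5 - 1 = 1.5
Bonus factor = 0.5 * 1.5 = 0.75
Total multiplier = 1 + 0.75 = 1.75
Expected damage = 150 * 1.75 = 262.50

262.50 damage


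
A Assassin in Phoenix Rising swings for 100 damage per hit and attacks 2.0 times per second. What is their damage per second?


DPS = damage * attack_speed
= 100 * 2.0
= 200.0

200.0 DPS


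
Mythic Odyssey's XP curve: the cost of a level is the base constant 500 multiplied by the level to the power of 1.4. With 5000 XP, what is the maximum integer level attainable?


XP = 500 * level^1.4, so level = (XP / 500)^(1/1.4)
= (5000 / 500)^(1/1.4)
= 10.0^0.7143
= 5.1795
Floor: level = 5

level 5


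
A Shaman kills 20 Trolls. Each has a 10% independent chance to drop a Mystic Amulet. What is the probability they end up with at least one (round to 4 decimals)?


P(at least one) = 1 - P(none) = 1 - (1-p)^n
p = 10/100 = 0.1
1 - p = 0.9
(1 - p)^20 = 0.9^20 = 0.121577
P(at least one) = 1 - 0.121577 = 0.8784

0.8784


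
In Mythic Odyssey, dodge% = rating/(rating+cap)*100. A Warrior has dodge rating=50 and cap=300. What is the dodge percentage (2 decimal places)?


dodge% = 50 / (50 + 300) * 100
= 50 / 350 * 100
= 0.142857 * 100
= 14.29%

14.29%


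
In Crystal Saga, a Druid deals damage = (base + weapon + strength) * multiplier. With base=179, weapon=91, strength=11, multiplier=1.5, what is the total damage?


Sum base + weapon + str = 179 + 91 + 11 = 281
Multiply by 1.5:
281 * 1.5 = 421.5

421.5 damage


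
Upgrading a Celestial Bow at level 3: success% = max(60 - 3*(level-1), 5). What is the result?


raw_rate = 60 - 3 * (3 - 1)
= 60 - 3 * 2
= 60 - 6
= 54
Apply floor: max(54, 5) = 54%

54%


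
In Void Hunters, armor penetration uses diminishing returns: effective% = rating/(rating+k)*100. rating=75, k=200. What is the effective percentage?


effective% = rating / (rating + k) * 100
= 75 / (75 + 200) * 100
= 75 / 275 * 100
= 0.272727 * 100
= 27.27%

27.27%


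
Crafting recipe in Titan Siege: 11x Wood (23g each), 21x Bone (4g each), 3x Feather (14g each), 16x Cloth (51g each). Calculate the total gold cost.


Cost breakdown:
  Wood: 11 * 23 = 253
  Bone: 21 * 4 = 84
  Feather: 3 * 14 = 42
  Cloth: 16 * 51 = 816
Total = 253 + 84 + 42 + 816 = 1195

1195 gold


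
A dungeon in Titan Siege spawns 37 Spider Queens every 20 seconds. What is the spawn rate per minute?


Spawns per minute = count * (60 / interval)
= 37 * (60 / 20)
= 37 * 3.0
= 111.0

111.0 per minute


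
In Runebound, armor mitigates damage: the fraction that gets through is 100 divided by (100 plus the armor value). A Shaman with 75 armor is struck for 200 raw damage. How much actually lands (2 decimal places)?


actual = 200 * 100 / (100 + 75)
= 200 * 100 / 175
= 20000 / 175
= 114.29

114.29 damage


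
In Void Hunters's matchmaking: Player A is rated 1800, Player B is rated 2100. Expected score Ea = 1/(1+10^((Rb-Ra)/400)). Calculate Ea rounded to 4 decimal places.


Elo expected score: Ea = 1/(1 + 10^((Rb-Ra)/400))
Rb - Ra = 2100 - 1800 = 300
(Rb-Ra)/400 = 300/400 = 0.75
10^0.75 = 5.623413
Ea = 1/(1 + 5.623413) = 1/6.623413 = 0.1510

0.1510


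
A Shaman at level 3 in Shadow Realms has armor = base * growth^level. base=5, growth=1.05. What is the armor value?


value = base * growth^level
= 5 * 1.05^3
= 5 * 1.157625
= 5.79

5.79 armor


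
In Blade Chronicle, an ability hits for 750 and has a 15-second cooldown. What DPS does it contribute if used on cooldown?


DPS = damage / cooldown
= 750 / 15
= 50.00

50.00 DPS


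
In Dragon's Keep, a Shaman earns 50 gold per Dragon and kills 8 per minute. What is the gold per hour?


Gold per minute = 50 * 8 = 400
Gold per hour = 400 * 60 = 24000

24000 gold/hour


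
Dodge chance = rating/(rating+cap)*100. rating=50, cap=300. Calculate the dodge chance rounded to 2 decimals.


dodge% = 50 / (50 + 300) * 100
= 50 / 350 * 100
= 0.142857 * 100
= 14.29%

14.29%


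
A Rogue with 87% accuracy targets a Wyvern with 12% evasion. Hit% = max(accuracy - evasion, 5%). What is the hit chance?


accuracy - evasion = 87 - 12 = 75
Apply floor: max(75, 5) = 75
Hit chance = 75%

75%


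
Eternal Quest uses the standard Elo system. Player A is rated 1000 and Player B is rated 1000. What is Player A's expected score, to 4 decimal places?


Elo expected score: Ea = 1/(1 + 10^((Rb-Ra)/400))
Rb - Ra = 1000 - 1000 = 0
(Rb-Ra)/400 = 0/400 = 0.0
10^0.0 = 1.0
Ea = 1/(1 + 1.0) = 1/2.0 = 0.5000

0.5000


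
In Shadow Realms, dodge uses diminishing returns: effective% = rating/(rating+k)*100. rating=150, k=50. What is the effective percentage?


effective% = rating / (rating + k) * 100
= 150 / (150 + 50) * 100
= 150 / 200 * 100
= 0.75 * 100
= 75.00%

75.00%


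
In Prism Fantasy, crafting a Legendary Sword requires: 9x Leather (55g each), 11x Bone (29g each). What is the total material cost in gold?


Cost breakdown:
  Leather: 9 * 55 = 495
  Bone: 11 * 29 = 319
Total = 495 + 319 = 814

814 gold


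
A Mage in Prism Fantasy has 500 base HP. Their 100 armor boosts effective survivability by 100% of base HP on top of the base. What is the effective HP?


EHP = 500 * (1 + 100/100)
= 500 * (1 + 1.0)
= 500 * 2.0
= 1000.0

1000.0 EHP


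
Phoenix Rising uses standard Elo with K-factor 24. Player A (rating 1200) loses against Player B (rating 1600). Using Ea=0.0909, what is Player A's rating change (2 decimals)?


Elo update: delta = K * (S - Ea), where S = 0 (loses)
S - Ea = 0 - 0.0909 = -0.0909
Rating change = 24 * -0.0909
= -2.18

-2.18 rating points


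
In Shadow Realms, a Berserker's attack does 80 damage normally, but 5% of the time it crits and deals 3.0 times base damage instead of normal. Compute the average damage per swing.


E[dmg] = base * (1 + crit_chance * (crit_mult - 1))
cc as decimal = 5/100 = 0.05
cm - 1 = 3.0 - 1 = 2.0
Bonus factor = 0.05 * 2.0 = 0.1
Total multiplier = 1 + 0.1 = 1.1
Expected damage = 80 * 1.1 = 88.00

88.00 damage


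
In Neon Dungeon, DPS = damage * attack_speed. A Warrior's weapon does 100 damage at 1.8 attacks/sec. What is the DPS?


DPS = damage * attack_speed
= 100 * 1.8
= 180.0

180.0 DPS


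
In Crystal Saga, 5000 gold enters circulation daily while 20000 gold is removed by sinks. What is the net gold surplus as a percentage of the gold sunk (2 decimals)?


Net gold = 5000 - 20000 = -15000
Inflation rate = net / sunk * 100 = -15000 / 20000 * 100
= -0.75 * 100
= -75.00%

-75.00%


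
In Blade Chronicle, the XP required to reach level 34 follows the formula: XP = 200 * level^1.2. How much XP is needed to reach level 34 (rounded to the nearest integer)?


XP = 200 * level^1.2
Substitute level = 34:
XP = 200 * 34^1.2
= 200 * 68.8295
= 13766

13766 XP


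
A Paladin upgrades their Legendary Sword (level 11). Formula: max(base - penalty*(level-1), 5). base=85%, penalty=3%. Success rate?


raw_rate = 85 - 3 * (11 - 1)
= 85 - 3 * 10
= 85 - 30
= 55
Apply floor: max(55, 5) = 55%

55%


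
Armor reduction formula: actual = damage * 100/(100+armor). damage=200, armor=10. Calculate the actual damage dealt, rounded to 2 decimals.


actual = 200 * 100 / (100 + 10)
= 200 * 100 / 110
= 20000 / 110
= 181.82

181.82 damage


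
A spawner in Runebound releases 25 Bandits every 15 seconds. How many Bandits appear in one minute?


Spawns per minute = count * (60 / interval)
= 25 * (60 / 15)
= 25 * 4.0
= 100.0

100.0 per minute


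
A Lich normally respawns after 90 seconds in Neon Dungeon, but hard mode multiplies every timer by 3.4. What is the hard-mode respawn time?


Respawn time = base * multiplier
= 90 * 3.4
= 306.0 seconds

306.0 seconds


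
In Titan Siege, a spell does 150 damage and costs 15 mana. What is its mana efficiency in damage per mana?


Efficiency = damage / mana
= 150 / 15
= 10.00

10.00 dmg/mana


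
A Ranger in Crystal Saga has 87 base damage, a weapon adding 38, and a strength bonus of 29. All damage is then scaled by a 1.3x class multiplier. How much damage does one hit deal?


Sum base + weapon + str = 87 + 38 + 29 = 154
Multiply by 1.3:
154 * 1.3 = 200.2

200.2 damage


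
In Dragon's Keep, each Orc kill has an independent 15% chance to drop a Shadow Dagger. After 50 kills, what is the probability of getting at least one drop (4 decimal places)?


P(at least one) = 1 - P(none) = 1 - (1-p)^n
p = 15/100 = 0.15
1 - p = 0.85
(1 - p)^50 = 0.85^50 = 0.000296
P(at least one) = 1 - 0.000296 = 0.9997

0.9997


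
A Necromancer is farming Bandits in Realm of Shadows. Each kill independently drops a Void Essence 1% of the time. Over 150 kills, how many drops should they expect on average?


Expected drops = kills * (drop_rate / 100)
= 150 * (1 / 100)
= 150 * 0.01
= 1.5

1.5 drops


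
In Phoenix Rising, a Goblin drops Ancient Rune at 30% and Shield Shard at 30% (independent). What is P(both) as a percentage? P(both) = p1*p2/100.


For independent events, P(both) = P(A) * P(B)
= 30% * 30%
= 900 / 100 %
= 9.0%

9.0%


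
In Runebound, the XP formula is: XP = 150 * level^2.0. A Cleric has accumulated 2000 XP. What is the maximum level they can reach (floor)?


XP = 150 * level^2.0, so level = (XP / 150)^(1/2.0)
= (2000 / 150)^(1/2.0)
= 13.3333^0.5
= 3.6515
Floor: level = 3

level 3


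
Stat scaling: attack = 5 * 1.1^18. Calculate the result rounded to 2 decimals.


value = base * growth^level
= 5 * 1.1^18
= 5 * 5.559917
= 27.80

27.80 attack


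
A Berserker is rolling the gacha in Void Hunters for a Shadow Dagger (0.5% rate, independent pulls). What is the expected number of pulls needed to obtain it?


Expected pulls for a geometric distribution = 1/p = 100 / rate%
= 100 / 0.5
= 200.0

200.0 pulls


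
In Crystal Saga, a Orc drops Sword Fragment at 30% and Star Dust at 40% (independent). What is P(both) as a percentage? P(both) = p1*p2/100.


For independent events, P(both) = P(A) * P(B)
= 30% * 40%
= 1200 / 100 %
= 12.0%

12.0%


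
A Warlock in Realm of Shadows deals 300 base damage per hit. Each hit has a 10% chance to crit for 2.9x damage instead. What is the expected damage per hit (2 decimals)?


E[dmg] = base * (1 + crit_chance * (crit_mult - 1))
cc as decimal = 10/100 = 0.1
cm - 1 = 2.9 - 1 = 1.9
Bonus factor = 0.1 * 1.9 = 0.19
Total multiplier = 1 + 0.19 = 1.19
Expected damage = 300 * 1.19 = 357.00

357.00 damage


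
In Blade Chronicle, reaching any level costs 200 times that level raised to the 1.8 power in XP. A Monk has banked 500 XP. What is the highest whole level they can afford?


XP = 200 * level^1.8, so level = (XP / 200)^(1/1.8)
= (500 / 200)^(1/1.8)
= 2.5^0.5556
= 1.6637
Floor: level = 1

level 1


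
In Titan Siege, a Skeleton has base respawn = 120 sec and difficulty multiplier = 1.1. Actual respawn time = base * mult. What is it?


Respawn time = base * multiplier
= 120 * 1.1
= 132.0 seconds

132.0 seconds


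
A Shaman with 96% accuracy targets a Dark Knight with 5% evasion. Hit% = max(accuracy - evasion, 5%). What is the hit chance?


accuracy - evasion = 96 - 5 = 91
Apply floor: max(91, 5) = 91
Hit chance = 91%

91%


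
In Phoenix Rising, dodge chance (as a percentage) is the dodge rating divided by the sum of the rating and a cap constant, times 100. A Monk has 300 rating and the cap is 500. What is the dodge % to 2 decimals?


dodge% = 300 / (300 + 500) * 100
= 300 / 800 * 100
= 0.375 * 100
= 37.50%

37.50%


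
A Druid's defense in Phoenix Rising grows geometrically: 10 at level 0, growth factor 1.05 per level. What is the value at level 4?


value = base * growth^level
= 10 * 1.05^4
= 10 * 1.215506
= 12.16

12.16 defense


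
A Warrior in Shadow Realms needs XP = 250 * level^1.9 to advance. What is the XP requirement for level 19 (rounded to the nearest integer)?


XP = 250 * level^1.9
Substitute level = 19:
XP = 250 * 19^1.9
= 250 * 268.9254
= 67231

67231 XP


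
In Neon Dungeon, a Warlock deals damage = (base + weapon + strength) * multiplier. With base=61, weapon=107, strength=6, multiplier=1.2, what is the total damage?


Sum base + weapon + str = 61 + 107 + 6 = 174
Multiply by 1.2:
174 * 1.2 = 208.8

208.8 damage


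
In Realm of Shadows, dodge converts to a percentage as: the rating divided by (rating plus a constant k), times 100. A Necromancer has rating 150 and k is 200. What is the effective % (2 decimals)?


effective% = rating / (rating + k) * 100
= 150 / (150 + 200) * 100
= 150 / 350 * 100
= 0.428571 * 100
= 42.86%

42.86%


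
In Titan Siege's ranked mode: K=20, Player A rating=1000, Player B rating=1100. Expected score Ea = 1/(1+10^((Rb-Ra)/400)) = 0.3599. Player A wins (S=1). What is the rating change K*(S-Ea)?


Elo update: delta = K * (S - Ea), where S = 1 (wins)
S - Ea = 1 - 0.3599 = 0.6401
Rating change = 20 * 0.6401
= 12.80

12.80 rating points


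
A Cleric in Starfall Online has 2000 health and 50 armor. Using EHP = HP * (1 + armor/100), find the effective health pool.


EHP = 2000 * (1 + 50/100)
= 2000 * (1 + 0.5)
= 2000 * 1.5
= 3000.0

3000.0 EHP


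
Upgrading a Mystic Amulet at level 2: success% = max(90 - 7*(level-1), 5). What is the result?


raw_rate = 90 - 7 * (2 - 1)
= 90 - 7 * 1
= 90 - 7
= 83
Apply floor: max(83, 5) = 83%

83%


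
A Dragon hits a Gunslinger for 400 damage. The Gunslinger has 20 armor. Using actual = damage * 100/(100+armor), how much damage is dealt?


actual = 400 * 100 / (100 + 20)
= 400 * 100 / 120
= 40000 / 120
= 333.33

333.33 damage


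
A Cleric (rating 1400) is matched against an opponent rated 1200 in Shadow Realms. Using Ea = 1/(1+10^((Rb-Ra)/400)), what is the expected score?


Elo expected score: Ea = 1/(1 + 10^((Rb-Ra)/400))
Rb - Ra = 1200 - 1400 = -200
(Rb-Ra)/400 = -200/400 = -0.5
10^-0.5 = 0.316228
Ea = 1/(1 + 0.316228) = 1/1.316228 = 0.7597

0.7597


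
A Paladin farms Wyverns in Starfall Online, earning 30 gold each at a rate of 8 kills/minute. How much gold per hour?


Gold per minute = 30 * 8 = 240
Gold per hour = 240 * 60 = 14400

14400 gold/hour


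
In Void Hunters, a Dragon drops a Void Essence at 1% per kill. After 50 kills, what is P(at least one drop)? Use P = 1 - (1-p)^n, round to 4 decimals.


P(at least one) = 1 - P(none) = 1 - (1-p)^n
p = 1/100 = 0.01
1 - p = 0.99
(1 - p)^50 = 0.99^50 = 0.605006
P(at least one) = 1 - 0.605006 = 0.3950

0.3950


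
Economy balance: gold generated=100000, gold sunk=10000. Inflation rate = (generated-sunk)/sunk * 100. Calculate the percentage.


Net gold = 100000 - 10000 = 90000
Inflation rate = net / sunk * 100 = 90000 / 10000 * 100
= 9.0 * 100
= 900.00%

900.00%


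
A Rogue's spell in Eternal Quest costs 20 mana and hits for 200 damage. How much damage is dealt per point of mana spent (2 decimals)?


Efficiency = damage / mana
= 200 / 20
= 10.00

10.00 dmg/mana


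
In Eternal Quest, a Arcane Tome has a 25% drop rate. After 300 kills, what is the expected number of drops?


Expected drops = kills * (drop_rate / 100)
= 300 * (25 / 100)
= 300 * 0.25
= 75.0

75.0 drops


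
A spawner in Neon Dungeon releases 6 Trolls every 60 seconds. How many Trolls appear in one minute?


Spawns per minute = count * (60 / interval)
= 6 * (60 / 60)
= 6 * 1.0
= 6.0

6.0 per minute


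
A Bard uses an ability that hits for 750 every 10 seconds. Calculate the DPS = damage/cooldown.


DPS = damage / cooldown
= 750 / 10
= 75.00

75.00 DPS


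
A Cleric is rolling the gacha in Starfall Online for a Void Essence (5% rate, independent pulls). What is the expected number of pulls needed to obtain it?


Expected pulls for a geometric distribution = 1/p = 100 / rate%
= 100 / 5
= 20.0

20.0 pulls


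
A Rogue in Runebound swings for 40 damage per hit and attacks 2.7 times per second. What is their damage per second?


DPS = damage * attack_speed
= 40 * 2.7
= 108.0

108.0 DPS


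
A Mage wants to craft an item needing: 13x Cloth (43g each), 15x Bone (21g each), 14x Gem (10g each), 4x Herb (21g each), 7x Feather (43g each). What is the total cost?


Cost breakdown:
  Cloth: 13 * 43 = 559
  Bone: 15 * 21 = 315
  Gem: 14 * 10 = 140
  Herb: 4 * 21 = 84
  Feather: 7 * 43 = 301
Total = 559 + 315 + 140 + 84 + 301 = 1399

1399 gold


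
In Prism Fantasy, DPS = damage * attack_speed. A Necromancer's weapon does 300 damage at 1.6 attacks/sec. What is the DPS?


DPS = damage * attack_speed
= 300 * 1.6
= 480.0

480.0 DPS


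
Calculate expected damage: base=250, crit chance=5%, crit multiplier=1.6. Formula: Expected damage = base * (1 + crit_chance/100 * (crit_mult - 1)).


E[dmg] = base * (1 + crit_chance * (crit_mult - 1))
cc as decimal = 5/100 = 0.05
cm - 1 = 1.6 - 1 = 0.6
Bonus factor = 0.05 * 0.6 = 0.03
Total multiplier = 1 + 0.03 = 1.03
Expected damage = 250 * 1.03 = 257.50

257.50 damage


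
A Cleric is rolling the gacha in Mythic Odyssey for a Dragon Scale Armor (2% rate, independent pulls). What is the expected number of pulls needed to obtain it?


Expected pulls for a geometric distribution = 1/p = 100 / rate%
= 100 / 2
= 50.0

50.0 pulls


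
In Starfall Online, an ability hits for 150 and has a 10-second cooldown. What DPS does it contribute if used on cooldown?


DPS = damage / cooldown
= 150 / 10
= 15.00

15.00 DPS


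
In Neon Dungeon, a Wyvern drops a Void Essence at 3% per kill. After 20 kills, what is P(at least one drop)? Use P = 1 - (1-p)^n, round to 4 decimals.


P(at least one) = 1 - P(none) = 1 - (1-p)^n
p = 3/100 = 0.03
1 - p = 0.97
(1 - p)^20 = 0.97^20 = 0.543794
P(at least one) = 1 - 0.543794 = 0.4562

0.4562


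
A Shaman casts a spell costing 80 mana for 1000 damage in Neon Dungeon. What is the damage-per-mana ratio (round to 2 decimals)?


Efficiency = damage / mana
= 1000 / 80
= 12.50

12.50 dmg/mana


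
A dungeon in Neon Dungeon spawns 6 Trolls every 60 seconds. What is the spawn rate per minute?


Spawns per minute = count * (60 / interval)
= 6 * (60 / 60)
= 6 * 1.0
= 6.0

6.0 per minute


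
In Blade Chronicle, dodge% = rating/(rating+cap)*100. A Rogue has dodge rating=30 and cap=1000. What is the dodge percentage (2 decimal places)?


dodge% = 30 / (30 + 1000) * 100
= 30 / 1030 * 100
= 0.029126 * 100
= 2.91%

2.91%


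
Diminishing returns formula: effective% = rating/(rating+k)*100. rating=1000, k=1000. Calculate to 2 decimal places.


effective% = rating / (rating + k) * 100
= 1000 / (1000 + 1000) * 100
= 1000 / 2000 * 100
= 0.5 * 100
= 50.00%

50.00%


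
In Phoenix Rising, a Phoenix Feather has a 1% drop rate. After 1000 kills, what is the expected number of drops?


Expected drops = kills * (drop_rate / 100)
= 1000 * (1 / 100)
= 1000 * 0.01
= 10.0

10.0 drops


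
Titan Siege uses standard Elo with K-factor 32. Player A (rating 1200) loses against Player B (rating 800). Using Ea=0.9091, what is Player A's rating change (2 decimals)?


Elo update: delta = K * (S - Ea), where S = 0 (loses)
S - Ea = 0 - 0.9091 = -0.9091
Rating change = 32 * -0.9091
= -29.09

-29.09 rating points


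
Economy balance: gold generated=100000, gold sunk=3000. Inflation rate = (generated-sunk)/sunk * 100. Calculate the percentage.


Net gold = 100000 - 3000 = 97000
Inflation rate = net / sunk * 100 = 97000 / 3000 * 100
= 32.333333 * 100
= 3233.33%

3233.33%


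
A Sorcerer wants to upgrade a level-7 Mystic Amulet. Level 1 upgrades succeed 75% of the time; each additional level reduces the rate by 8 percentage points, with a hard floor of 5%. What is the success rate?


raw_rate = 75 - 8 * (7 - 1)
= 75 - 8 * 6
= 75 - 48
= 27
Apply floor: max(27, 5) = 27%

27%


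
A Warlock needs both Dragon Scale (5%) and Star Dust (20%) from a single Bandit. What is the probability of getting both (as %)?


For independent events, P(both) = P(A) * P(B)
= 5% * 20%
= 100 / 100 %
= 1.0%

1.0%


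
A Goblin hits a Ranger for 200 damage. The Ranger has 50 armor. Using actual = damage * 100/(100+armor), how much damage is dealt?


actual = 200 * 100 / (100 + 50)
= 200 * 100 / 150
= 20000 / 150
= 133.33

133.33 damage


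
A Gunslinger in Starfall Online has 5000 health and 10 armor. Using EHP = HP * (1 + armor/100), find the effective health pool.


EHP = 5000 * (1 + 10/100)
= 5000 * (1 + 0.1)
= 5000 * 1.1
= 5500.0

5500.0 EHP


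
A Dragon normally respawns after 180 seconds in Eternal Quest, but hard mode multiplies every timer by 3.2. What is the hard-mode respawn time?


Respawn time = base * multiplier
= 180 * 3.2
= 576.0 seconds

576.0 seconds


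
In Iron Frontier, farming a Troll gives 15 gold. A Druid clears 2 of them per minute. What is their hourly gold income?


Gold per minute = 15 * 2 = 30
Gold per hour = 30 * 60 = 1800

1800 gold/hour


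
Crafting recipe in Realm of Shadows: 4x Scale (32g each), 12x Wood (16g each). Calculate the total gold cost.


Cost breakdown:
  Scale: 4 * 32 = 128
  Wood: 12 * 16 = 192
Total = 128 + 192 = 320

320 gold


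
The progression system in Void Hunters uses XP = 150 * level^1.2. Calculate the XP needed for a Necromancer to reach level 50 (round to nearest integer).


XP = 150 * level^1.2
Substitute level = 50:
XP = 150 * 50^1.2
= 150 * 109.3362
= 16400

16400 XP


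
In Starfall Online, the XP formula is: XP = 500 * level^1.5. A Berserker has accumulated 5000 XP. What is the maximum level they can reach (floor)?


XP = 500 * level^1.5, so level = (XP / 500)^(1/1.5)
= (5000 / 500)^(1/1.5)
= 10.0^0.6667
= 4.6416
Floor: level = 4

level 4


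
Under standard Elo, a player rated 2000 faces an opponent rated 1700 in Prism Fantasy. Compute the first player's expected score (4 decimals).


Elo expected score: Ea = 1/(1 + 10^((Rb-Ra)/400))
Rb - Ra = 1700 - 2000 = -300
(Rb-Ra)/400 = -300/400 = -0.75
10^-0.75 = 0.177828
Ea = 1/(1 + 0.177828) = 1/1.177828 = 0.8490

0.8490


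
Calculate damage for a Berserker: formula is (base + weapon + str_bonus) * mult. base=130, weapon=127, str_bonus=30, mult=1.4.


Sum base + weapon + str = 130 + 127 + 30 = 287
Multiply by 1.4:
287 * 1.4 = 401.8

401.8 damage


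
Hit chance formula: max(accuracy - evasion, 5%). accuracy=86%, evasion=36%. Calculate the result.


accuracy - evasion = 86 - 36 = 50
Apply floor: max(50, 5) = 50
Hit chance = 50%

50%


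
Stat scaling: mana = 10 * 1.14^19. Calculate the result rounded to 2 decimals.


value = base * growth^level
= 10 * 1.14^19
= 10 * 12.055693
= 120.56

120.56 mana


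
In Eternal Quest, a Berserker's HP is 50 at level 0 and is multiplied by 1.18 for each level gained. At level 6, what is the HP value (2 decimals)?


value = base * growth^level
= 50 * 1.18^6
= 50 * 2.699554
= 134.98

134.98 HP


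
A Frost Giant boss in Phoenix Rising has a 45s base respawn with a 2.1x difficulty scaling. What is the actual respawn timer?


Respawn time = base * multiplier
= 45 * 2.1
= 94.5 seconds

94.5 seconds


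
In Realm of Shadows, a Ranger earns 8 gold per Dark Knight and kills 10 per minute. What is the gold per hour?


Gold per minute = 8 * 10 = 80
Gold per hour = 80 * 60 = 4800

4800 gold/hour


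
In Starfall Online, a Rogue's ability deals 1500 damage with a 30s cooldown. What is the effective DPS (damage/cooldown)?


DPS = damage / cooldown
= 1500 / 30
= 50.00

50.00 DPS


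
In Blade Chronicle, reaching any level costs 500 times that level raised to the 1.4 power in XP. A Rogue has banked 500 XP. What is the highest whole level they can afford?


XP = 500 * level^1.4, so level = (XP / 500)^(1/1.4)
= (500 / 500)^(1/1.4)
= 1.0^0.7143
= 1.0
Floor: level = 1

level 1


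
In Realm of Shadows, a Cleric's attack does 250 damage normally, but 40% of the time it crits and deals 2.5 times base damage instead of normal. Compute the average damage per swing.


E[dmg] = base * (1 + crit_chance * (crit_mult - 1))
cc as decimal = 40/100 = 0.4
cm - 1 = 2.5 - 1 = 1.5
Bonus factor = 0.4 * 1.5 = 0.6
Total multiplier = 1 + 0.6 = 1.6
Expected damage = 250 * 1.6 = 400.00

400.00 damage
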